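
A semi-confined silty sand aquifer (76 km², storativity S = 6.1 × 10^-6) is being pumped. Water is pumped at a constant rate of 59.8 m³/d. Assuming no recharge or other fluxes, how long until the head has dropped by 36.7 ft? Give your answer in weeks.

t ≈ 12.4 weeks

A = 76 km² = 7.6 × 10^7 m²
Δh = 36.7 ft = 11.19 m
ΔV = S × A × Δh = 6.1 × 10^-6 × 7.6 × 10^7 × 11.19 = 5186 m³
t = ΔV / Q = 5186 m³ / 59.8 m³/d = 86.72 d
t = 86.72 d ≈ 12.39 weeks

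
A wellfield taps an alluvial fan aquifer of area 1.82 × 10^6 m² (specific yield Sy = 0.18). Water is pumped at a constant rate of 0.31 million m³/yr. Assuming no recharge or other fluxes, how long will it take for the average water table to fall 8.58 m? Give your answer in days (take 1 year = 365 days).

ΔV = Sy × A × Δh = 0.18 × 1.82 × 10^6 × 8.58 = 2.811 × 10^6 m³
Q = 0.31 million m³/yr = 849.3 m³/d
t = ΔV / Q = 2.811 × 10^6 m³ / 849.3 m³/d = 3309 d

t ≈ 3310 days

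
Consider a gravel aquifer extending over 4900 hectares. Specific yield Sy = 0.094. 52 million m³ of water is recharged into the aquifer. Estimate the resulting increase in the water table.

A = 4900 hectares = 4.9 × 10^7 m²
ΔV = 52 million m³ = 5.2 × 10^7 m³
Δh = ΔV / (Sy × A) = 5.2 × 10^7 m³ / (0.094 × 4.9 × 10^7 m²) = 11.29 m

Δh ≈ 11.3 m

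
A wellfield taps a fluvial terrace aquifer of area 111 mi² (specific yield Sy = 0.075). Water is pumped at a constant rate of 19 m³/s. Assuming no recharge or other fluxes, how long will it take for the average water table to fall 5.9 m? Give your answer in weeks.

t ≈ 11.1 weeks

A = 111 mi² = 2.875 × 10^8 m²
ΔV = Sy × A × Δh = 0.075 × 2.875 × 10^8 × 5.9 = 1.272 × 10^8 m³
Q = 19 m³/s = 1.642 × 10^6 m³/d
t = ΔV / Q = 1.272 × 10^8 m³ / 1.642 × 10^6 m³/d = 77.49 d
t = 77.49 d ≈ 11.07 weeks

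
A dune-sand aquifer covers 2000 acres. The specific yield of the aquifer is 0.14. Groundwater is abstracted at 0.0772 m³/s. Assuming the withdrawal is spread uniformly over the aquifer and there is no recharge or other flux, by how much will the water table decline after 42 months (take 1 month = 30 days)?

Δh ≈ 7.42 m

A = 2000 acres = 8.094 × 10^6 m²
Q = 0.0772 m³/s = 6670 m³/d
t = 42 months = 1260 d
ΔV = Q × t = 6670 m³/d × 1260 d = 8.404 × 10^6 m³
Δh = ΔV / (Sy × A) = 8.404 × 10^6 / (0.14 × 8.094 × 10^6) = 7.417 m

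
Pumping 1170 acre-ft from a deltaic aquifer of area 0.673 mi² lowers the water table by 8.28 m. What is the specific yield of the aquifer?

A = 0.673 mi² = 1.743 × 10^6 m²
ΔV = 1170 acre-ft = 1.443 × 10^6 m³
Sy = ΔV / (A × Δh) = 1.443 × 10^6 m³ / (1.743 × 10^6 m² × 8.28 m) = 0.09999

Sy ≈ 0.1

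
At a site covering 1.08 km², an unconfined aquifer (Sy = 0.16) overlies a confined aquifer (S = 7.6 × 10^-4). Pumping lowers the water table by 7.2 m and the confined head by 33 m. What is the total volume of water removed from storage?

ΔV ≈ 1.27 × 10^6 m³

A = 1.08 km² = 1.08 × 10^6 m²
Unconfined: ΔV_u = Sy × A × Δh_u = 0.16 × 1.08 × 10^6 × 7.2 = 1.244 × 10^6 m³
Confined: ΔV_c = S × A × Δh_c = 7.6 × 10^-4 × 1.08 × 10^6 × 33 = 27090 m³
Total ΔV = 1.244 × 10^6 + 27090 = 1.271 × 10^6 m³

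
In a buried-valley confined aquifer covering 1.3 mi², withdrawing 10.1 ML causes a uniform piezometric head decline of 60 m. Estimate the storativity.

A = 1.3 mi² = 3.367 × 10^6 m²
ΔV = 10.1 ML = 10100 m³
S = ΔV / (A × Δh) = 10100 m³ / (3.367 × 10^6 m² × 60 m) = 5 × 10^-5

S ≈ 5 × 10^-5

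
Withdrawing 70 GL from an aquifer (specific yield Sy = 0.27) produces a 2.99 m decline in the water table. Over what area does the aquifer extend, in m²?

ΔV = 70 GL = 7 × 10^7 m³
A = ΔV / (Sy × Δh) = 7 × 10^7 / (0.27 × 2.99) = 8.671 × 10^7 m²

A ≈ 8.67 × 10^7 m²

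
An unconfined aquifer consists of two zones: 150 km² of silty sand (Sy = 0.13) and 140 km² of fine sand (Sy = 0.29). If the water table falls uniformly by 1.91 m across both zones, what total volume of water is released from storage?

A₁ = 150 km² = 1.5 × 10^8 m²; A₂ = 140 km² = 1.4 × 10^8 m²
ΔV₁ = 0.13 × 1.5 × 10^8 × 1.91 = 3.724 × 10^7 m³
ΔV₂ = 0.29 × 1.4 × 10^8 × 1.91 = 7.755 × 10^7 m³
ΔV = ΔV₁ + ΔV₂ = 1.148 × 10^8 m³

ΔV ≈ 1.15 × 10^8 m³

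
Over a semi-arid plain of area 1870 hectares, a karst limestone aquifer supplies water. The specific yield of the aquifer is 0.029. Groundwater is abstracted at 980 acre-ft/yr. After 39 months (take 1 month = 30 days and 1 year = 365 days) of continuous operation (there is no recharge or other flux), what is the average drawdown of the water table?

Δh ≈ 7.15 m

A = 1870 hectares = 1.87 × 10^7 m²
Q = 980 acre-ft/yr = 3312 m³/d
t = 39 months = 1170 d
ΔV = Q × t = 3312 m³/d × 1170 d = 3.875 × 10^6 m³
Δh = ΔV / (Sy × A) = 3.875 × 10^6 / (0.029 × 1.87 × 10^7) = 7.145 m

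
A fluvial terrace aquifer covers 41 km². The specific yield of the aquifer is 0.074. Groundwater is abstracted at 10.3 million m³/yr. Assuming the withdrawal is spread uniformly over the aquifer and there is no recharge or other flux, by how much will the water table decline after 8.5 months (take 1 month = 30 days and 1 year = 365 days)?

Δh ≈ 2.37 m

A = 41 km² = 4.1 × 10^7 m²
Q = 10.3 million m³/yr = 28220 m³/d
t = 8.5 months = 255 d
ΔV = Q × t = 28220 m³/d × 255 d = 7.196 × 10^6 m³
Δh = ΔV / (Sy × A) = 7.196 × 10^6 / (0.074 × 4.1 × 10^7) = 2.372 m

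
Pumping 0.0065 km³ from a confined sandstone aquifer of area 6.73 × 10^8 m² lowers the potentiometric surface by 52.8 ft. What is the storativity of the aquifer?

Δh = 52.8 ft = 16.09 m
ΔV = 0.0065 km³ = 6.5 × 10^6 m³
S = ΔV / (A × Δh) = 6.5 × 10^6 m³ / (6.73 × 10^8 m² × 16.09 m) = 6.001 × 10^-4

S ≈ 6 × 10^-4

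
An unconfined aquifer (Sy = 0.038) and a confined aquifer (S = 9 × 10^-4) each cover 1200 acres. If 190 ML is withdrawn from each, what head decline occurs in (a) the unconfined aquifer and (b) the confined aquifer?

A = 1200 acres = 4.856 × 10^6 m²
ΔV = 190 ML = 1.9 × 10^5 m³
Unconfined: Δh_u = ΔV/(Sy·A) = 1.9 × 10^5/(0.038 × 4.856 × 10^6) = 1.03 m
Confined: Δh_c = ΔV/(S·A) = 1.9 × 10^5/(9 × 10^-4 × 4.856 × 10^6) = 43.47 m

Δh_u ≈ 1.03 m; Δh_c ≈ 43.5 m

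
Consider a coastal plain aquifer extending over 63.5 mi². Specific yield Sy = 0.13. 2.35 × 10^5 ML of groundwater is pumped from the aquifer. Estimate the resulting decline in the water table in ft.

Δh ≈ 36.1 ft

A = 63.5 mi² = 1.645 × 10^8 m²
ΔV = 2.35 × 10^5 ML = 2.35 × 10^8 m³
Δh = ΔV / (Sy × A) = 2.35 × 10^8 m³ / (0.13 × 1.645 × 10^8 m²) = 10.99 m
Δh = 10.99 m = 36.06 ft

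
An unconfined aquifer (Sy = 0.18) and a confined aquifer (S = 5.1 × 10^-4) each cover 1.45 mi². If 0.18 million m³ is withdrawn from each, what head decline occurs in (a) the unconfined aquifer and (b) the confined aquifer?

A = 1.45 mi² = 3.755 × 10^6 m²
ΔV = 0.18 million m³ = 1.8 × 10^5 m³
Unconfined: Δh_u = ΔV/(Sy·A) = 1.8 × 10^5/(0.18 × 3.755 × 10^6) = 0.2663 m
Confined: Δh_c = ΔV/(S·A) = 1.8 × 10^5/(5.1 × 10^-4 × 3.755 × 10^6) = 93.98 m

Δh_u ≈ 0.266 m; Δh_c ≈ 94 m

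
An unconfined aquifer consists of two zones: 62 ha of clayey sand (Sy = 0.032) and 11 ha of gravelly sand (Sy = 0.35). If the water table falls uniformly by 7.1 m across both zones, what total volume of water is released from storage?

ΔV ≈ 4.14 × 10^5 m³

A₁ = 62 ha = 6.2 × 10^5 m²; A₂ = 11 ha = 1.1 × 10^5 m²
ΔV₁ = 0.032 × 6.2 × 10^5 × 7.1 = 1.409 × 10^5 m³
ΔV₂ = 0.35 × 1.1 × 10^5 × 7.1 = 2.733 × 10^5 m³
ΔV = ΔV₁ + ΔV₂ = 4.142 × 10^5 m³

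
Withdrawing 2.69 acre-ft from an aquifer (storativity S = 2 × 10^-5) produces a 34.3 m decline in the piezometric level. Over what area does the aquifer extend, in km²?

ΔV = 2.69 acre-ft = 3318 m³
A = ΔV / (S × Δh) = 3318 / (2 × 10^-5 × 34.3) = 4.837 × 10^6 m²
A = 4.837 × 10^6 m² = 4.837 km²

A ≈ 4.84 km²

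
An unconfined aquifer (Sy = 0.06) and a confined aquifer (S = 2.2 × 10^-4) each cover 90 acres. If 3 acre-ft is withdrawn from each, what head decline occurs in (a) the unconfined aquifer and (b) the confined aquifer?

Δh_u ≈ 0.169 m; Δh_c ≈ 46.2 m

A = 90 acres = 3.642 × 10^5 m²
ΔV = 3 acre-ft = 3700 m³
Unconfined: Δh_u = ΔV/(Sy·A) = 3700/(0.06 × 3.642 × 10^5) = 0.1693 m
Confined: Δh_c = ΔV/(S·A) = 3700/(2.2 × 10^-4 × 3.642 × 10^5) = 46.18 m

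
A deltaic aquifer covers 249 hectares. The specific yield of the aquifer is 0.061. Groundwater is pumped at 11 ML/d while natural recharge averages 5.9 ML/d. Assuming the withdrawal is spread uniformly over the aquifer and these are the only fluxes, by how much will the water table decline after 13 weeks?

Δh ≈ 3.06 m

A = 249 hectares = 2.49 × 10^6 m²
Net abstraction = 11 − 5.9 = 5.1 ML/d
Q_net = 5.1 ML/d = 5100 m³/d
t = 13 weeks = 91 d
ΔV = Q × t = 5100 m³/d × 91 d = 4.641 × 10^5 m³
Δh = ΔV / (Sy × A) = 4.641 × 10^5 / (0.061 × 2.49 × 10^6) = 3.056 m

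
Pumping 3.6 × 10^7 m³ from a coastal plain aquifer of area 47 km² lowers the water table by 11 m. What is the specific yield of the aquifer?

Sy ≈ 0.07

A = 47 km² = 4.7 × 10^7 m²
Sy = ΔV / (A × Δh) = 3.6 × 10^7 m³ / (4.7 × 10^7 m² × 11 m) = 0.06963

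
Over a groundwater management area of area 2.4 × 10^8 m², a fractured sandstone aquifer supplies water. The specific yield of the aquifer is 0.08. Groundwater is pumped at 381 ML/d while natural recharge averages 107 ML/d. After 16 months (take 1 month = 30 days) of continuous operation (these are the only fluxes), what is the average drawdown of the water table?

Δh ≈ 6.85 m

Net abstraction = 381 − 107 = 274 ML/d
Q_net = 274 ML/d = 2.74 × 10^5 m³/d
t = 16 months = 480 d
ΔV = Q × t = 2.74 × 10^5 m³/d × 480 d = 1.315 × 10^8 m³
Δh = ΔV / (Sy × A) = 1.315 × 10^8 / (0.08 × 2.4 × 10^8) = 6.85 m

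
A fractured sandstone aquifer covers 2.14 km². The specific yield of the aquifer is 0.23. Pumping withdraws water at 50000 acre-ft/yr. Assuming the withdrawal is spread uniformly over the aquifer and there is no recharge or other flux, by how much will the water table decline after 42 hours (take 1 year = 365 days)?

A = 2.14 km² = 2.14 × 10^6 m²
Q = 50000 acre-ft/yr = 1.69 × 10^5 m³/d
t = 42 hours = 1.75 d
ΔV = Q × t = 1.69 × 10^5 m³/d × 1.75 d = 2.957 × 10^5 m³
Δh = ΔV / (Sy × A) = 2.957 × 10^5 / (0.23 × 2.14 × 10^6) = 0.6008 m

Δh ≈ 0.601 m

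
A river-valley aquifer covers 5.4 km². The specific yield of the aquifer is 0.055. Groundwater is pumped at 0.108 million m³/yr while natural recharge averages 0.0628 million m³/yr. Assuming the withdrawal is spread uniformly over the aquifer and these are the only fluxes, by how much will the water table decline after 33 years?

Δh ≈ 5.02 m

A = 5.4 km² = 5.4 × 10^6 m²
Net abstraction = 0.108 − 0.0628 = 0.0452 million m³/yr
Q_net = 0.0452 million m³/yr = 123.8 m³/d
t = 33 years = 12040 d
ΔV = Q × t = 123.8 m³/d × 12040 d = 1.492 × 10^6 m³
Δh = ΔV / (Sy × A) = 1.492 × 10^6 / (0.055 × 5.4 × 10^6) = 5.022 m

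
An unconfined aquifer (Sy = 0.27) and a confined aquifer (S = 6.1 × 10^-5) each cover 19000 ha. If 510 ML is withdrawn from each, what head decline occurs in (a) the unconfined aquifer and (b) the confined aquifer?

Δh_u ≈ 0.00994 m; Δh_c ≈ 44 m

A = 19000 ha = 1.9 × 10^8 m²
ΔV = 510 ML = 5.1 × 10^5 m³
Unconfined: Δh_u = ΔV/(Sy·A) = 5.1 × 10^5/(0.27 × 1.9 × 10^8) = 0.009942 m
Confined: Δh_c = ΔV/(S·A) = 5.1 × 10^5/(6.1 × 10^-5 × 1.9 × 10^8) = 44 m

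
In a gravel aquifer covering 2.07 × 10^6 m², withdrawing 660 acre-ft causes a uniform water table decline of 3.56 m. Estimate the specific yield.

Sy ≈ 0.11

ΔV = 660 acre-ft = 8.141 × 10^5 m³
Sy = ΔV / (A × Δh) = 8.141 × 10^5 m³ / (2.07 × 10^6 m² × 3.56 m) = 0.1105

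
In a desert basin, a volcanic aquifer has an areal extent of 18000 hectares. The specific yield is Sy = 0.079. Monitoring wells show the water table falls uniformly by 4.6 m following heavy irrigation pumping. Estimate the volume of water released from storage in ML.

ΔV ≈ 65400 ML

A = 18000 hectares = 1.8 × 10^8 m²
ΔV = Sy × A × Δh = 0.079 × 1.8 × 10^8 m² × 4.6 m = 6.541 × 10^7 m³
ΔV = 6.541 × 10^7 m³ = 65410 ML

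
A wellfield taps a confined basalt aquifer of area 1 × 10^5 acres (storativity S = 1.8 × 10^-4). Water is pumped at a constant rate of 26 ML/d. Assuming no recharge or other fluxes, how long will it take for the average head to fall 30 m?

t ≈ 84.1 days

A = 1 × 10^5 acres = 4.047 × 10^8 m²
ΔV = S × A × Δh = 1.8 × 10^-4 × 4.047 × 10^8 × 30 = 2.185 × 10^6 m³
Q = 26 ML/d = 26000 m³/d
t = ΔV / Q = 2.185 × 10^6 m³ / 26000 m³/d = 84.05 d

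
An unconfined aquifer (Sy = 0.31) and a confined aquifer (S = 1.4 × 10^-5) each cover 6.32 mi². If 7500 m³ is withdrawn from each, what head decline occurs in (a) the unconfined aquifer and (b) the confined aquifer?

A = 6.32 mi² = 1.637 × 10^7 m²
Unconfined: Δh_u = ΔV/(Sy·A) = 7500/(0.31 × 1.637 × 10^7) = 0.001478 m
Confined: Δh_c = ΔV/(S·A) = 7500/(1.4 × 10^-5 × 1.637 × 10^7) = 32.73 m

Δh_u ≈ 0.00148 m; Δh_c ≈ 32.7 m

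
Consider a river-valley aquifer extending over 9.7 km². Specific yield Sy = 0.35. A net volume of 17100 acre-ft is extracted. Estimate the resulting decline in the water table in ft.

A = 9.7 km² = 9.7 × 10^6 m²
ΔV = 17100 acre-ft = 2.109 × 10^7 m³
Δh = ΔV / (Sy × A) = 2.109 × 10^7 m³ / (0.35 × 9.7 × 10^6 m²) = 6.213 m
Δh = 6.213 m = 20.38 ft

Δh ≈ 20.4 ft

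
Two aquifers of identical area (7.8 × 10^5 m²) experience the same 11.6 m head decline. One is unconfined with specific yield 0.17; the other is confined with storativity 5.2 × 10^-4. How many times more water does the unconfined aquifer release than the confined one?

ΔV_u / ΔV_c ≈ 327

Unconfined: ΔV_u = Sy × A × Δh = 0.17 × 7.8 × 10^5 × 11.6 = 1.538 × 10^6 m³
Confined: ΔV_c = S × A × Δh = 5.2 × 10^-4 × 7.8 × 10^5 × 11.6 = 4705 m³
Ratio = ΔV_u / ΔV_c = Sy / S = 0.17 / 5.2 × 10^-4 = 326.9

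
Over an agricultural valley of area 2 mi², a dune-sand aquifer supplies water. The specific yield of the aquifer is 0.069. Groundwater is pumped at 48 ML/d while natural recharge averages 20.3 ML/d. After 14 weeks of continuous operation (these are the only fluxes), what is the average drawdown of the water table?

A = 2 mi² = 5.18 × 10^6 m²
Net abstraction = 48 − 20.3 = 27.7 ML/d
Q_net = 27.7 ML/d = 27700 m³/d
t = 14 weeks = 98 d
ΔV = Q × t = 27700 m³/d × 98 d = 2.715 × 10^6 m³
Δh = ΔV / (Sy × A) = 2.715 × 10^6 / (0.069 × 5.18 × 10^6) = 7.595 m

Δh ≈ 7.6 m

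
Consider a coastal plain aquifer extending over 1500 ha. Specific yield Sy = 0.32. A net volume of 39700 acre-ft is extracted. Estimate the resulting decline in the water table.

A = 1500 ha = 1.5 × 10^7 m²
ΔV = 39700 acre-ft = 4.897 × 10^7 m³
Δh = ΔV / (Sy × A) = 4.897 × 10^7 m³ / (0.32 × 1.5 × 10^7 m²) = 10.2 m

Δh ≈ 10.2 m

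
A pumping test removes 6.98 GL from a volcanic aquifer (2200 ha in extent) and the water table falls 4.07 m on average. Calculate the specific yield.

A = 2200 ha = 2.2 × 10^7 m²
ΔV = 6.98 GL = 6.98 × 10^6 m³
Sy = ΔV / (A × Δh) = 6.98 × 10^6 m³ / (2.2 × 10^7 m² × 4.07 m) = 0.07795

Sy ≈ 0.078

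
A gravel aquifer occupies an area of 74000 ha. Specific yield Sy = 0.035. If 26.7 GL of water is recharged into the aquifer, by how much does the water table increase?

Δh ≈ 1.03 m

A = 74000 ha = 7.4 × 10^8 m²
ΔV = 26.7 GL = 2.67 × 10^7 m³
Δh = ΔV / (Sy × A) = 2.67 × 10^7 m³ / (0.035 × 7.4 × 10^8 m²) = 1.031 m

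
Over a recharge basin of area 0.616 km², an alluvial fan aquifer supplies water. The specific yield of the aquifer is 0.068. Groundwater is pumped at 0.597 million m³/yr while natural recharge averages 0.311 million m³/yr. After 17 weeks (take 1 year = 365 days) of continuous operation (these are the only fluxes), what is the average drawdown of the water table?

A = 0.616 km² = 6.16 × 10^5 m²
Net abstraction = 0.597 − 0.311 = 0.286 million m³/yr
Q_net = 0.286 million m³/yr = 783.6 m³/d
t = 17 weeks = 119 d
ΔV = Q × t = 783.6 m³/d × 119 d = 93240 m³
Δh = ΔV / (Sy × A) = 93240 / (0.068 × 6.16 × 10^5) = 2.226 m

Δh ≈ 2.23 m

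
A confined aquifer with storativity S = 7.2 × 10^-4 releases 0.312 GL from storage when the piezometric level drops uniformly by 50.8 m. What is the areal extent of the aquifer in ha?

ΔV = 0.312 GL = 3.12 × 10^5 m³
A = ΔV / (S × Δh) = 3.12 × 10^5 / (7.2 × 10^-4 × 50.8) = 8.53 × 10^6 m²
A = 8.53 × 10^6 m² = 853 ha

A ≈ 853 ha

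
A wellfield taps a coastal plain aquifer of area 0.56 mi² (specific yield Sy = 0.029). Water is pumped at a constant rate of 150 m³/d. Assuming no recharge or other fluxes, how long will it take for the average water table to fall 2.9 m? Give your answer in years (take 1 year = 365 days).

A = 0.56 mi² = 1.45 × 10^6 m²
ΔV = Sy × A × Δh = 0.029 × 1.45 × 10^6 × 2.9 = 1.22 × 10^5 m³
t = ΔV / Q = 1.22 × 10^5 m³ / 150 m³/d = 813.2 d
t = 813.2 d ≈ 2.228 years

t ≈ 2.23 years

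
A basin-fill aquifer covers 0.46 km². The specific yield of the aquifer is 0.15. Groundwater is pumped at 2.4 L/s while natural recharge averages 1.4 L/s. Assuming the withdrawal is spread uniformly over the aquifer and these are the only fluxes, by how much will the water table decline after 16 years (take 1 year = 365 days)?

A = 0.46 km² = 4.6 × 10^5 m²
Net abstraction = 2.4 − 1.4 = 1 L/s
Q_net = 1 L/s = 86.4 m³/d
t = 16 years = 5840 d
ΔV = Q × t = 86.4 m³/d × 5840 d = 5.046 × 10^5 m³
Δh = ΔV / (Sy × A) = 5.046 × 10^5 / (0.15 × 4.6 × 10^5) = 7.313 m

Δh ≈ 7.31 m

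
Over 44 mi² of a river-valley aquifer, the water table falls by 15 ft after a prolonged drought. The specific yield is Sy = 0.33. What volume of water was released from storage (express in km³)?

A = 44 mi² = 1.14 × 10^8 m²
Δh = 15 ft = 4.572 m
ΔV = Sy × A × Δh = 0.33 × 1.14 × 10^8 m² × 4.572 m = 1.719 × 10^8 m³
ΔV = 1.719 × 10^8 m³ = 0.1719 km³

ΔV ≈ 0.172 km³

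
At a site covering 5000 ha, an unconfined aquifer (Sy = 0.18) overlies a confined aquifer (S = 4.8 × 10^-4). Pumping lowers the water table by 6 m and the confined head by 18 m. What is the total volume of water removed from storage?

ΔV ≈ 5.44 × 10^7 m³

A = 5000 ha = 5 × 10^7 m²
Unconfined: ΔV_u = Sy × A × Δh_u = 0.18 × 5 × 10^7 × 6 = 5.4 × 10^7 m³
Confined: ΔV_c = S × A × Δh_c = 4.8 × 10^-4 × 5 × 10^7 × 18 = 4.32 × 10^5 m³
Total ΔV = 5.4 × 10^7 + 4.32 × 10^5 = 5.443 × 10^7 m³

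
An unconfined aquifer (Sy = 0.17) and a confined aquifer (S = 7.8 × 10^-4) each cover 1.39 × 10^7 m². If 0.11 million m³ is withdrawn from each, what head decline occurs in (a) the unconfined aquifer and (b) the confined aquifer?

ΔV = 0.11 million m³ = 1.1 × 10^5 m³
Unconfined: Δh_u = ΔV/(Sy·A) = 1.1 × 10^5/(0.17 × 1.39 × 10^7) = 0.04655 m
Confined: Δh_c = ΔV/(S·A) = 1.1 × 10^5/(7.8 × 10^-4 × 1.39 × 10^7) = 10.15 m

Δh_u ≈ 0.0466 m; Δh_c ≈ 10.1 m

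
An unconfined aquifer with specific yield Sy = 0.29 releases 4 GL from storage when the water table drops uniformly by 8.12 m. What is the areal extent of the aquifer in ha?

ΔV = 4 GL = 4 × 10^6 m³
A = ΔV / (Sy × Δh) = 4 × 10^6 / (0.29 × 8.12) = 1.699 × 10^6 m²
A = 1.699 × 10^6 m² = 169.9 ha

A ≈ 170 ha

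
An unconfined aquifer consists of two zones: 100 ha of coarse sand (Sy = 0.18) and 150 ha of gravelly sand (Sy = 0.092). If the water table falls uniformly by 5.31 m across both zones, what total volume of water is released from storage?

ΔV ≈ 1.69 × 10^6 m³

A₁ = 100 ha = 1 × 10^6 m²; A₂ = 150 ha = 1.5 × 10^6 m²
ΔV₁ = 0.18 × 1 × 10^6 × 5.31 = 9.558 × 10^5 m³
ΔV₂ = 0.092 × 1.5 × 10^6 × 5.31 = 7.328 × 10^5 m³
ΔV = ΔV₁ + ΔV₂ = 1.689 × 10^6 m³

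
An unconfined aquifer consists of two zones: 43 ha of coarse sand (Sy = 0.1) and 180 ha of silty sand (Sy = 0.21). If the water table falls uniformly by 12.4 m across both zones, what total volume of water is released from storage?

ΔV ≈ 5.22 × 10^6 m³

A₁ = 43 ha = 4.3 × 10^5 m²; A₂ = 180 ha = 1.8 × 10^6 m²
ΔV₁ = 0.1 × 4.3 × 10^5 × 12.4 = 5.332 × 10^5 m³
ΔV₂ = 0.21 × 1.8 × 10^6 × 12.4 = 4.687 × 10^6 m³
ΔV = ΔV₁ + ΔV₂ = 5.22 × 10^6 m³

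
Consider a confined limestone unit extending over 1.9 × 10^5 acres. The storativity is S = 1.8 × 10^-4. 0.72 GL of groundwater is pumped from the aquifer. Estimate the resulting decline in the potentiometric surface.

Δh ≈ 5.2 m

A = 1.9 × 10^5 acres = 7.689 × 10^8 m²
ΔV = 0.72 GL = 7.2 × 10^5 m³
Δh = ΔV / (S × A) = 7.2 × 10^5 m³ / (1.8 × 10^-4 × 7.689 × 10^8 m²) = 5.202 m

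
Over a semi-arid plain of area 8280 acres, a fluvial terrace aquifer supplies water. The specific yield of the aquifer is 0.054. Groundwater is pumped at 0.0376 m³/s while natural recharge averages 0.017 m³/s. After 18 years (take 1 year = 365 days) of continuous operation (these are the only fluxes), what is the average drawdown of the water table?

A = 8280 acres = 3.351 × 10^7 m²
Net abstraction = 0.0376 − 0.017 = 0.0206 m³/s
Q_net = 0.0206 m³/s = 1780 m³/d
t = 18 years = 6570 d
ΔV = Q × t = 1780 m³/d × 6570 d = 1.169 × 10^7 m³
Δh = ΔV / (Sy × A) = 1.169 × 10^7 / (0.054 × 3.351 × 10^7) = 6.463 m

Δh ≈ 6.46 m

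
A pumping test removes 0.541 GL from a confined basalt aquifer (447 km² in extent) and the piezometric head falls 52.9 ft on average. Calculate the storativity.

A = 447 km² = 4.47 × 10^8 m²
Δh = 52.9 ft = 16.12 m
ΔV = 0.541 GL = 5.41 × 10^5 m³
S = ΔV / (A × Δh) = 5.41 × 10^5 m³ / (4.47 × 10^8 m² × 16.12 m) = 7.506 × 10^-5

S ≈ 7.5 × 10^-5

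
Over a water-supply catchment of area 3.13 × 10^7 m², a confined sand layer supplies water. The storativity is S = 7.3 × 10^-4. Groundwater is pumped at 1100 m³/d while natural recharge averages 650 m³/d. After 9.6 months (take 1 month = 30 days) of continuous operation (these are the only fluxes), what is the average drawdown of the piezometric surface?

Net abstraction = 1100 − 650 = 450 m³/d
t = 9.6 months = 288 d
ΔV = Q × t = 450 m³/d × 288 d = 1.296 × 10^5 m³
Δh = ΔV / (S × A) = 1.296 × 10^5 / (7.3 × 10^-4 × 3.13 × 10^7) = 5.672 m

Δh ≈ 5.67 m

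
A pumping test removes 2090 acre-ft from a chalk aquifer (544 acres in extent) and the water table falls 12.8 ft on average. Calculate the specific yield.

Sy ≈ 0.3

A = 544 acres = 2.201 × 10^6 m²
Δh = 12.8 ft = 3.901 m
ΔV = 2090 acre-ft = 2.578 × 10^6 m³
Sy = ΔV / (A × Δh) = 2.578 × 10^6 m³ / (2.201 × 10^6 m² × 3.901 m) = 0.3001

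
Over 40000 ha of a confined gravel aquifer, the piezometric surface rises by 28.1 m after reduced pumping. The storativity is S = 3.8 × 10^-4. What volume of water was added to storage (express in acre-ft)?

ΔV ≈ 3460 acre-ft

A = 40000 ha = 4 × 10^8 m²
ΔV = S × A × Δh = 3.8 × 10^-4 × 4 × 10^8 m² × 28.1 m = 4.271 × 10^6 m³
ΔV = 4.271 × 10^6 m³ = 3463 acre-ft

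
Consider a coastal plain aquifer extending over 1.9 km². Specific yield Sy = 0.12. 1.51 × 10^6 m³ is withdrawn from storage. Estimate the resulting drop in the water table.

Δh ≈ 6.62 m

A = 1.9 km² = 1.9 × 10^6 m²
Δh = ΔV / (Sy × A) = 1.51 × 10^6 m³ / (0.12 × 1.9 × 10^6 m²) = 6.623 m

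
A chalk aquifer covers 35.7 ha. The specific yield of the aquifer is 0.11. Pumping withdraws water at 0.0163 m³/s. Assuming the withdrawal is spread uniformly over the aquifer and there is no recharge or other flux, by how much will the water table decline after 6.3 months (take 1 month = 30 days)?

Δh ≈ 6.78 m

A = 35.7 ha = 3.57 × 10^5 m²
Q = 0.0163 m³/s = 1408 m³/d
t = 6.3 months = 189 d
ΔV = Q × t = 1408 m³/d × 189 d = 2.662 × 10^5 m³
Δh = ΔV / (Sy × A) = 2.662 × 10^5 / (0.11 × 3.57 × 10^5) = 6.778 m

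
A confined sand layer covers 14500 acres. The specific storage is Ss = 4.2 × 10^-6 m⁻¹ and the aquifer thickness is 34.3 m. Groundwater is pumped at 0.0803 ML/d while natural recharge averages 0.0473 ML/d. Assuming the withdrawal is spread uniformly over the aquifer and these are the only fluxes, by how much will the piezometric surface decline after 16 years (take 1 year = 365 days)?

S = Ss × b = 4.2 × 10^-6 m⁻¹ × 34.3 m = 1.441 × 10^-4
A = 14500 acres = 5.868 × 10^7 m²
Net abstraction = 0.0803 − 0.0473 = 0.033 ML/d
Q_net = 0.033 ML/d = 33 m³/d
t = 16 years = 5840 d
ΔV = Q × t = 33 m³/d × 5840 d = 1.927 × 10^5 m³
Δh = ΔV / (S × A) = 1.927 × 10^5 / (1.441 × 10^-4 × 5.868 × 10^7) = 22.8 m

Δh ≈ 22.8 m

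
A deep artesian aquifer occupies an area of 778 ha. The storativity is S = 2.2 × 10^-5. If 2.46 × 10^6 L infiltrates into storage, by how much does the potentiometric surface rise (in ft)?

A = 778 ha = 7.78 × 10^6 m²
ΔV = 2.46 × 10^6 L = 2460 m³
Δh = ΔV / (S × A) = 2460 m³ / (2.2 × 10^-5 × 7.78 × 10^6 m²) = 14.37 m
Δh = 14.37 m = 47.15 ft

Δh ≈ 47.2 ft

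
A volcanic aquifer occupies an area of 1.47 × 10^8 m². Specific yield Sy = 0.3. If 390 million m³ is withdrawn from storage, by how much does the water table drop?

Δh ≈ 8.84 m

ΔV = 390 million m³ = 3.9 × 10^8 m³
Δh = ΔV / (Sy × A) = 3.9 × 10^8 m³ / (0.3 × 1.47 × 10^8 m²) = 8.844 m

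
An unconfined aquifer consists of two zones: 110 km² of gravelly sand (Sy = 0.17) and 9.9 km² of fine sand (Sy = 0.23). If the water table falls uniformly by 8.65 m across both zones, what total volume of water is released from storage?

A₁ = 110 km² = 1.1 × 10^8 m²; A₂ = 9.9 km² = 9.9 × 10^6 m²
ΔV₁ = 0.17 × 1.1 × 10^8 × 8.65 = 1.618 × 10^8 m³
ΔV₂ = 0.23 × 9.9 × 10^6 × 8.65 = 1.97 × 10^7 m³
ΔV = ΔV₁ + ΔV₂ = 1.815 × 10^8 m³

ΔV ≈ 1.81 × 10^8 m³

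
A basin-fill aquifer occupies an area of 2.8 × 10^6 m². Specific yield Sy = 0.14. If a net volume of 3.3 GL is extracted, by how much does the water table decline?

Δh ≈ 8.42 m

ΔV = 3.3 GL = 3.3 × 10^6 m³
Δh = ΔV / (Sy × A) = 3.3 × 10^6 m³ / (0.14 × 2.8 × 10^6 m²) = 8.418 m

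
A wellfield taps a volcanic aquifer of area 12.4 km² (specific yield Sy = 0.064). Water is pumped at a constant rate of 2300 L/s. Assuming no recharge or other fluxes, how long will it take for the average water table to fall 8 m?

A = 12.4 km² = 1.24 × 10^7 m²
ΔV = Sy × A × Δh = 0.064 × 1.24 × 10^7 × 8 = 6.349 × 10^6 m³
Q = 2300 L/s = 1.987 × 10^5 m³/d
t = ΔV / Q = 6.349 × 10^6 m³ / 1.987 × 10^5 m³/d = 31.95 d

t ≈ 31.9 days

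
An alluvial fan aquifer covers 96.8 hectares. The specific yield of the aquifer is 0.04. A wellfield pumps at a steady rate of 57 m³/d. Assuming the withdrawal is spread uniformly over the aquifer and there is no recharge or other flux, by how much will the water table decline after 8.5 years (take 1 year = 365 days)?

Δh ≈ 4.57 m

A = 96.8 hectares = 9.68 × 10^5 m²
t = 8.5 years = 3102 d
ΔV = Q × t = 57 m³/d × 3102 d = 1.768 × 10^5 m³
Δh = ΔV / (Sy × A) = 1.768 × 10^5 / (0.04 × 9.68 × 10^5) = 4.567 m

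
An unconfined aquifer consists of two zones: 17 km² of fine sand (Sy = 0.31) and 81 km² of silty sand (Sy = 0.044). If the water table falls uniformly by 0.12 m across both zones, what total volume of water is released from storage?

ΔV ≈ 1.06 × 10^6 m³

A₁ = 17 km² = 1.7 × 10^7 m²; A₂ = 81 km² = 8.1 × 10^7 m²
ΔV₁ = 0.31 × 1.7 × 10^7 × 0.12 = 6.324 × 10^5 m³
ΔV₂ = 0.044 × 8.1 × 10^7 × 0.12 = 4.277 × 10^5 m³
ΔV = ΔV₁ + ΔV₂ = 1.06 × 10^6 m³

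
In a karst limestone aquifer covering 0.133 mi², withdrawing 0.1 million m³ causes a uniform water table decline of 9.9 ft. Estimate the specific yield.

A = 0.133 mi² = 3.445 × 10^5 m²
Δh = 9.9 ft = 3.018 m
ΔV = 0.1 million m³ = 1 × 10^5 m³
Sy = ΔV / (A × Δh) = 1 × 10^5 m³ / (3.445 × 10^5 m² × 3.018 m) = 0.09621

Sy ≈ 0.096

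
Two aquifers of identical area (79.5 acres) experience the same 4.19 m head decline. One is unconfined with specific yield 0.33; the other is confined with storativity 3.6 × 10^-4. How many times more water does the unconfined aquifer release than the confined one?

A = 79.5 acres = 3.217 × 10^5 m²
Unconfined: ΔV_u = Sy × A × Δh = 0.33 × 3.217 × 10^5 × 4.19 = 4.448 × 10^5 m³
Confined: ΔV_c = S × A × Δh = 3.6 × 10^-4 × 3.217 × 10^5 × 4.19 = 485.3 m³
Ratio = ΔV_u / ΔV_c = Sy / S = 0.33 / 3.6 × 10^-4 = 916.7

ΔV_u / ΔV_c ≈ 917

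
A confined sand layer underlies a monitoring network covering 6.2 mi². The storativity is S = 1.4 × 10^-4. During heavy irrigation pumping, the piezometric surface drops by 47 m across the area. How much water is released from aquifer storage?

ΔV ≈ 1.06 × 10^5 m³

A = 6.2 mi² = 1.606 × 10^7 m²
ΔV = S × A × Δh = 1.4 × 10^-4 × 1.606 × 10^7 m² × 47 m = 1.057 × 10^5 m³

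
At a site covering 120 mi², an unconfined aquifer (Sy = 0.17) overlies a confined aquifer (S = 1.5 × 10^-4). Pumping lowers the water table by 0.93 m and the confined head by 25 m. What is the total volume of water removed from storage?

A = 120 mi² = 3.108 × 10^8 m²
Unconfined: ΔV_u = Sy × A × Δh_u = 0.17 × 3.108 × 10^8 × 0.93 = 4.914 × 10^7 m³
Confined: ΔV_c = S × A × Δh_c = 1.5 × 10^-4 × 3.108 × 10^8 × 25 = 1.165 × 10^6 m³
Total ΔV = 4.914 × 10^7 + 1.165 × 10^6 = 5.03 × 10^7 m³

ΔV ≈ 5.03 × 10^7 m³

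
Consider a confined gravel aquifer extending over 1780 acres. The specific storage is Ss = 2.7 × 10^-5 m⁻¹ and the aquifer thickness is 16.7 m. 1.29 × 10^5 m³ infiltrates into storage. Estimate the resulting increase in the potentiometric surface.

Δh ≈ 39.7 m

S = Ss × b = 2.7 × 10^-5 m⁻¹ × 16.7 m = 4.509 × 10^-4
A = 1780 acres = 7.203 × 10^6 m²
Δh = ΔV / (S × A) = 1.29 × 10^5 m³ / (4.509 × 10^-4 × 7.203 × 10^6 m²) = 39.72 m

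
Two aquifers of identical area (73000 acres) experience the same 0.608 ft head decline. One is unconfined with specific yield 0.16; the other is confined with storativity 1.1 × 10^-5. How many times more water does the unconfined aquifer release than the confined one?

ΔV_u / ΔV_c ≈ 14500

A = 73000 acres = 2.954 × 10^8 m²
Δh = 0.608 ft = 0.1853 m
Unconfined: ΔV_u = Sy × A × Δh = 0.16 × 2.954 × 10^8 × 0.1853 = 8.759 × 10^6 m³
Confined: ΔV_c = S × A × Δh = 1.1 × 10^-5 × 2.954 × 10^8 × 0.1853 = 602.2 m³
Ratio = ΔV_u / ΔV_c = Sy / S = 0.16 / 1.1 × 10^-5 = 14550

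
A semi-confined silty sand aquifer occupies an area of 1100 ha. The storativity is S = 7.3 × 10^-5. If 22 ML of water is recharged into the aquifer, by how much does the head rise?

A = 1100 ha = 1.1 × 10^7 m²
ΔV = 22 ML = 22000 m³
Δh = ΔV / (S × A) = 22000 m³ / (7.3 × 10^-5 × 1.1 × 10^7 m²) = 27.4 m

Δh ≈ 27.4 m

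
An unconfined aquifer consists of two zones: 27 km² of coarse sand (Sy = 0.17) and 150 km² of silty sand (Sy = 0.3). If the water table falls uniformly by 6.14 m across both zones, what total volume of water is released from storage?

ΔV ≈ 3.04 × 10^8 m³

A₁ = 27 km² = 2.7 × 10^7 m²; A₂ = 150 km² = 1.5 × 10^8 m²
ΔV₁ = 0.17 × 2.7 × 10^7 × 6.14 = 2.818 × 10^7 m³
ΔV₂ = 0.3 × 1.5 × 10^8 × 6.14 = 2.763 × 10^8 m³
ΔV = ΔV₁ + ΔV₂ = 3.045 × 10^8 m³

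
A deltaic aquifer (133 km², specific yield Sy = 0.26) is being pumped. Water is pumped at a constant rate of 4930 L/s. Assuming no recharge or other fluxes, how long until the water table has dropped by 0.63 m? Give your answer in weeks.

A = 133 km² = 1.33 × 10^8 m²
ΔV = Sy × A × Δh = 0.26 × 1.33 × 10^8 × 0.63 = 2.179 × 10^7 m³
Q = 4930 L/s = 4.26 × 10^5 m³/d
t = ΔV / Q = 2.179 × 10^7 m³ / 4.26 × 10^5 m³/d = 51.15 d
t = 51.15 d ≈ 7.306 weeks

t ≈ 7.31 weeks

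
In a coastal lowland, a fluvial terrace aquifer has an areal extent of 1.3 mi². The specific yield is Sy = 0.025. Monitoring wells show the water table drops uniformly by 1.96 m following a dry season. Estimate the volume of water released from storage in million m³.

ΔV ≈ 0.165 million m³

A = 1.3 mi² = 3.367 × 10^6 m²
ΔV = Sy × A × Δh = 0.025 × 3.367 × 10^6 m² × 1.96 m = 1.65 × 10^5 m³
ΔV = 1.65 × 10^5 m³ = 0.165 million m³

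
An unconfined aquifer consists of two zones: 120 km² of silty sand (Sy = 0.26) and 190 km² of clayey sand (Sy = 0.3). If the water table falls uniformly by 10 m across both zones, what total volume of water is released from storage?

ΔV ≈ 8.82 × 10^8 m³

A₁ = 120 km² = 1.2 × 10^8 m²; A₂ = 190 km² = 1.9 × 10^8 m²
ΔV₁ = 0.26 × 1.2 × 10^8 × 10 = 3.12 × 10^8 m³
ΔV₂ = 0.3 × 1.9 × 10^8 × 10 = 5.7 × 10^8 m³
ΔV = ΔV₁ + ΔV₂ = 8.82 × 10^8 m³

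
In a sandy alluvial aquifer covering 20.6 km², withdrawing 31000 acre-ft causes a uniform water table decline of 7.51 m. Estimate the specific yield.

A = 20.6 km² = 2.06 × 10^7 m²
ΔV = 31000 acre-ft = 3.824 × 10^7 m³
Sy = ΔV / (A × Δh) = 3.824 × 10^7 m³ / (2.06 × 10^7 m² × 7.51 m) = 0.2472

Sy ≈ 0.25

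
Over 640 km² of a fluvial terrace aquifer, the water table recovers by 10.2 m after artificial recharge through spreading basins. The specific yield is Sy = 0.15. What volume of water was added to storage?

ΔV ≈ 9.79 × 10^8 m³

A = 640 km² = 6.4 × 10^8 m²
ΔV = Sy × A × Δh = 0.15 × 6.4 × 10^8 m² × 10.2 m = 9.792 × 10^8 m³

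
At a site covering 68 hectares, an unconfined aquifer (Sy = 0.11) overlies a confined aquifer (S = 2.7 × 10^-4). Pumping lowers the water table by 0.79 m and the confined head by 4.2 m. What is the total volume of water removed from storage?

ΔV ≈ 59900 m³

A = 68 hectares = 6.8 × 10^5 m²
Unconfined: ΔV_u = Sy × A × Δh_u = 0.11 × 6.8 × 10^5 × 0.79 = 59090 m³
Confined: ΔV_c = S × A × Δh_c = 2.7 × 10^-4 × 6.8 × 10^5 × 4.2 = 771.1 m³
Total ΔV = 59090 + 771.1 = 59860 m³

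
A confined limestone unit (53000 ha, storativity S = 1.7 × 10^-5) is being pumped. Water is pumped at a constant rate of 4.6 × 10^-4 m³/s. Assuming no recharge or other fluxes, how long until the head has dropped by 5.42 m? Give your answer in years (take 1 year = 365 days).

A = 53000 ha = 5.3 × 10^8 m²
ΔV = S × A × Δh = 1.7 × 10^-5 × 5.3 × 10^8 × 5.42 = 48830 m³
Q = 4.6 × 10^-4 m³/s = 39.74 m³/d
t = ΔV / Q = 48830 m³ / 39.74 m³/d = 1229 d
t = 1229 d ≈ 3.366 years

t ≈ 3.37 years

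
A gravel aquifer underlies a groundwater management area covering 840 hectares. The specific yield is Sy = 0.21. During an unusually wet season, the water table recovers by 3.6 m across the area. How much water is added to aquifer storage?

ΔV ≈ 6.35 × 10^6 m³

A = 840 hectares = 8.4 × 10^6 m²
ΔV = Sy × A × Δh = 0.21 × 8.4 × 10^6 m² × 3.6 m = 6.35 × 10^6 m³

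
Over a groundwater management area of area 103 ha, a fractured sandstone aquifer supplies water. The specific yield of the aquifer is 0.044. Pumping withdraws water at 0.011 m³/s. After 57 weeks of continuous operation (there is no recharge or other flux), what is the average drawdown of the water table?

Δh ≈ 8.37 m

A = 103 ha = 1.03 × 10^6 m²
Q = 0.011 m³/s = 950.4 m³/d
t = 57 weeks = 399 d
ΔV = Q × t = 950.4 m³/d × 399 d = 3.792 × 10^5 m³
Δh = ΔV / (Sy × A) = 3.792 × 10^5 / (0.044 × 1.03 × 10^6) = 8.367 m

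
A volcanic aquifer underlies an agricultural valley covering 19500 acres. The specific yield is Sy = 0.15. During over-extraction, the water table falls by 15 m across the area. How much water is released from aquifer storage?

ΔV ≈ 1.78 × 10^8 m³

A = 19500 acres = 7.891 × 10^7 m²
ΔV = Sy × A × Δh = 0.15 × 7.891 × 10^7 m² × 15 m = 1.776 × 10^8 m³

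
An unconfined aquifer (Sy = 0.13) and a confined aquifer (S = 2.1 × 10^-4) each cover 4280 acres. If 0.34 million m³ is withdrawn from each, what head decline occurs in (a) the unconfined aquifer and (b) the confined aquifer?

A = 4280 acres = 1.732 × 10^7 m²
ΔV = 0.34 million m³ = 3.4 × 10^5 m³
Unconfined: Δh_u = ΔV/(Sy·A) = 3.4 × 10^5/(0.13 × 1.732 × 10^7) = 0.151 m
Confined: Δh_c = ΔV/(S·A) = 3.4 × 10^5/(2.1 × 10^-4 × 1.732 × 10^7) = 93.48 m

Δh_u ≈ 0.151 m; Δh_c ≈ 93.5 m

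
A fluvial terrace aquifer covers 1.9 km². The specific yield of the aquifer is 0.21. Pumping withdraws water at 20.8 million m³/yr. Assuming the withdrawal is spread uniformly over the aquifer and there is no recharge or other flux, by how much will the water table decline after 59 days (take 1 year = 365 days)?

A = 1.9 km² = 1.9 × 10^6 m²
Q = 20.8 million m³/yr = 56990 m³/d
ΔV = Q × t = 56990 m³/d × 59 d = 3.362 × 10^6 m³
Δh = ΔV / (Sy × A) = 3.362 × 10^6 / (0.21 × 1.9 × 10^6) = 8.427 m

Δh ≈ 8.43 m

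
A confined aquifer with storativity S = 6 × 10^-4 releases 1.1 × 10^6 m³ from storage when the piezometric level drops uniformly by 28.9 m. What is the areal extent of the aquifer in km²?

A = ΔV / (S × Δh) = 1.1 × 10^6 / (6 × 10^-4 × 28.9) = 6.344 × 10^7 m²
A = 6.344 × 10^7 m² = 63.44 km²

A ≈ 63.4 km²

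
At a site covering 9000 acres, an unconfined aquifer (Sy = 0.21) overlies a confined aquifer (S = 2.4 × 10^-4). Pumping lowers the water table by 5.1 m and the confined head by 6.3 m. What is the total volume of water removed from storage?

A = 9000 acres = 3.642 × 10^7 m²
Unconfined: ΔV_u = Sy × A × Δh_u = 0.21 × 3.642 × 10^7 × 5.1 = 3.901 × 10^7 m³
Confined: ΔV_c = S × A × Δh_c = 2.4 × 10^-4 × 3.642 × 10^7 × 6.3 = 55070 m³
Total ΔV = 3.901 × 10^7 + 55070 = 3.906 × 10^7 m³

ΔV ≈ 3.91 × 10^7 m³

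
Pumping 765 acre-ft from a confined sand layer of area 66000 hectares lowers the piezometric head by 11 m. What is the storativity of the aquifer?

S ≈ 1.3 × 10^-4

A = 66000 hectares = 6.6 × 10^8 m²
ΔV = 765 acre-ft = 9.436 × 10^5 m³
S = ΔV / (A × Δh) = 9.436 × 10^5 m³ / (6.6 × 10^8 m² × 11 m) = 1.3 × 10^-4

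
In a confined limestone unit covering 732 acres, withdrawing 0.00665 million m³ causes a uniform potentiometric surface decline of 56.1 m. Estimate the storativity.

S ≈ 4 × 10^-5

A = 732 acres = 2.962 × 10^6 m²
ΔV = 0.00665 million m³ = 6650 m³
S = ΔV / (A × Δh) = 6650 m³ / (2.962 × 10^6 m² × 56.1 m) = 4.002 × 10^-5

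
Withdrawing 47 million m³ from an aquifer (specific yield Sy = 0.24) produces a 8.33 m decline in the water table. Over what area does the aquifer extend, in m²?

A ≈ 2.35 × 10^7 m²

ΔV = 47 million m³ = 4.7 × 10^7 m³
A = ΔV / (Sy × Δh) = 4.7 × 10^7 / (0.24 × 8.33) = 2.351 × 10^7 m²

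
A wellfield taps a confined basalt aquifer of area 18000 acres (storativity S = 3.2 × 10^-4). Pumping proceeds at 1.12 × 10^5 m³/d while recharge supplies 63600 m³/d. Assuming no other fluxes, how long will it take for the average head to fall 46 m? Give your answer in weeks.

t ≈ 3.16 weeks

A = 18000 acres = 7.284 × 10^7 m²
ΔV = S × A × Δh = 3.2 × 10^-4 × 7.284 × 10^7 × 46 = 1.072 × 10^6 m³
Net withdrawal = 1.12 × 10^5 − 63600 = 48400 m³/d
t = ΔV / Q = 1.072 × 10^6 m³ / 48400 m³/d = 22.15 d
t = 22.15 d ≈ 3.165 weeks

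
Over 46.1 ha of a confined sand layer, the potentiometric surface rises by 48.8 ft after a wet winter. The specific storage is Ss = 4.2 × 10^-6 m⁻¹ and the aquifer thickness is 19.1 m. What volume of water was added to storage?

ΔV ≈ 550 m³

S = Ss × b = 4.2 × 10^-6 m⁻¹ × 19.1 m = 8.022 × 10^-5
A = 46.1 ha = 4.61 × 10^5 m²
Δh = 48.8 ft = 14.87 m
ΔV = S × A × Δh = 8.022 × 10^-5 × 4.61 × 10^5 m² × 14.87 m = 550.1 m³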